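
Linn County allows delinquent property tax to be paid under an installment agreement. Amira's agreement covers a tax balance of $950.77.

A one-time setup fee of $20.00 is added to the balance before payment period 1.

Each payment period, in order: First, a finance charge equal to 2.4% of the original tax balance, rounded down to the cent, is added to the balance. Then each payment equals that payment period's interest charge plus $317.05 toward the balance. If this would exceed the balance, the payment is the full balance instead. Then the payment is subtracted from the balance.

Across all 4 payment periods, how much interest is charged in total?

Payment period 1: opening $970.77; interest $22.81 → $993.58; payment $339.86; balance $653.72
Payment period 2: opening $653.72; interest $22.81 → $676.53; payment $339.86; balance $336.67
Payment period 3: opening $336.67; interest $22.81 → $359.48; payment $339.86; balance $19.62
Payment period 4: opening $19.62; interest $22.81 → $42.43; payment $42.43; balance $0.00
Total interest: $22.81 + $22.81 + $22.81 + $22.81 = $91.24

$91.24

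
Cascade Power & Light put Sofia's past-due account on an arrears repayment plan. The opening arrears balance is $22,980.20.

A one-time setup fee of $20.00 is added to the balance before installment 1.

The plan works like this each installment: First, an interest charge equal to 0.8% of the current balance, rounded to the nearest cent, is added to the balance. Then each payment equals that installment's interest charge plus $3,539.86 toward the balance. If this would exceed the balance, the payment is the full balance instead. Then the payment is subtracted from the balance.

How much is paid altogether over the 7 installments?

$23,693.51

Installment 1: $23,000.20 +$184.00 interest = $23,184.20; pay $3,723.86 → $19,460.34
Installment 2: $19,460.34 +$155.68 interest = $19,616.02; pay $3,695.54 → $15,920.48
Installment 3: $15,920.48 +$127.36 interest = $16,047.84; pay $3,667.22 → $12,380.62
Installment 4: $12,380.62 +$99.04 interest = $12,479.66; pay $3,638.90 → $8,840.76
Installment 5: $8,840.76 +$70.73 interest = $8,911.49; pay $3,610.59 → $5,300.90
Installment 6: $5,300.90 +$42.41 interest = $5,343.31; pay $3,582.27 → $1,761.04
Installment 7: $1,761.04 +$14.09 interest = $1,775.13; pay $1,775.13 → $0.00
Total paid: $23,693.51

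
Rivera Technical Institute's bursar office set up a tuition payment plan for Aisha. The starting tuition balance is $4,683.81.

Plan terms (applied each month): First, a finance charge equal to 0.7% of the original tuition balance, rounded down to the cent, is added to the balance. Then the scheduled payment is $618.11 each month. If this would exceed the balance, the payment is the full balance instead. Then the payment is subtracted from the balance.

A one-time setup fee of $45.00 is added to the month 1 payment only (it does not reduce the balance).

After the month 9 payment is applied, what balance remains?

$0.00

# | Opening | Interest | Payment | Fee | End bal
1 | $4,683.81 | $32.78 | $618.11 | $45.00 | $4,098.48
2 | $4,098.48 | $32.78 | $618.11 | — | $3,513.15
3 | $3,513.15 | $32.78 | $618.11 | — | $2,927.82
4 | $2,927.82 | $32.78 | $618.11 | — | $2,342.49
5 | $2,342.49 | $32.78 | $618.11 | — | $1,757.16
6 | $1,757.16 | $32.78 | $618.11 | — | $1,171.83
7 | $1,171.83 | $32.78 | $618.11 | — | $586.50
8 | $586.50 | $32.78 | $618.11 | — | $1.17
9 | $1.17 | $32.78 | $33.95 | — | $0.00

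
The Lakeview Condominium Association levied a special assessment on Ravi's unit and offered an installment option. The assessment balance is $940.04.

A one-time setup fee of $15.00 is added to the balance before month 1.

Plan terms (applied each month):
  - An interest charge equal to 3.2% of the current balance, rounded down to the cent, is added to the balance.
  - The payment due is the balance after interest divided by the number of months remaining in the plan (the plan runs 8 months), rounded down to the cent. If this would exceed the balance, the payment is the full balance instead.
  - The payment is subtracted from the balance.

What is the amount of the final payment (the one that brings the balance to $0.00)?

Month 1: $955.04 +$30.56 interest = $985.60; pay $123.20 → $862.40
Month 2: $862.40 +$27.59 interest = $889.99; pay $127.14 → $762.85
Month 3: $762.85 +$24.41 interest = $787.26; pay $131.21 → $656.05
Month 4: $656.05 +$20.99 interest = $677.04; pay $135.40 → $541.64
Month 5: $541.64 +$17.33 interest = $558.97; pay $139.74 → $419.23
Month 6: $419.23 +$13.41 interest = $432.64; pay $144.21 → $288.43
Month 7: $288.43 +$9.22 interest = $297.65; pay $148.82 → $148.83
Month 8: $148.83 +$4.76 interest = $153.59; pay $153.59 → $0.00

$153.59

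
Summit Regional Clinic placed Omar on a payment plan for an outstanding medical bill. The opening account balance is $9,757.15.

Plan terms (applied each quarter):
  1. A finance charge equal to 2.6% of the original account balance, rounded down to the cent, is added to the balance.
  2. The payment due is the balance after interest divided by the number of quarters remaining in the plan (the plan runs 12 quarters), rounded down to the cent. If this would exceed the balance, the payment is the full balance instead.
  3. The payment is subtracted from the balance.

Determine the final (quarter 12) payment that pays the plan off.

Quarter 1: opening $9,757.15; interest $253.68 → $10,010.83; payment $834.23; balance $9,176.60
Quarter 2: opening $9,176.60; interest $253.68 → $9,430.28; payment $857.29; balance $8,572.99
Quarter 3: opening $8,572.99; interest $253.68 → $8,826.67; payment $882.66; balance $7,944.01
Quarter 4: opening $7,944.01; interest $253.68 → $8,197.69; payment $910.85; balance $7,286.84
Quarter 5: opening $7,286.84; interest $253.68 → $7,540.52; payment $942.56; balance $6,597.96
Quarter 6: opening $6,597.96; interest $253.68 → $6,851.64; payment $978.80; balance $5,872.84
Quarter 7: opening $5,872.84; interest $253.68 → $6,126.52; payment $1,021.08; balance $5,105.44
Quarter 8: opening $5,105.44; interest $253.68 → $5,359.12; payment $1,071.82; balance $4,287.30
Quarter 9: opening $4,287.30; interest $253.68 → $4,540.98; payment $1,135.24; balance $3,405.74
Quarter 10: opening $3,405.74; interest $253.68 → $3,659.42; payment $1,219.80; balance $2,439.62
Quarter 11: opening $2,439.62; interest $253.68 → $2,693.30; payment $1,346.65; balance $1,346.65
Quarter 12: opening $1,346.65; interest $253.68 → $1,600.33; payment $1,600.33; balance $0.00

$1,600.33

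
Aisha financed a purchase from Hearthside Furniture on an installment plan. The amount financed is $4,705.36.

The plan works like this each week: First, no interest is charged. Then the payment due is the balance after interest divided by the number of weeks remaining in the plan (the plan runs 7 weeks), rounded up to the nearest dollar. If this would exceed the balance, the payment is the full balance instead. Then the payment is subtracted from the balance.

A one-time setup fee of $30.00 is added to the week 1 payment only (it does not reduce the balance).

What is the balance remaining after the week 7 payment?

$0.00

# | Opening | Payment | Fee | End bal
1 | $4,705.36 | $673.00 | $30.00 | $4,032.36
2 | $4,032.36 | $673.00 | — | $3,359.36
3 | $3,359.36 | $672.00 | — | $2,687.36
4 | $2,687.36 | $672.00 | — | $2,015.36
5 | $2,015.36 | $672.00 | — | $1,343.36
6 | $1,343.36 | $672.00 | — | $671.36
7 | $671.36 | $671.36 | — | $0.00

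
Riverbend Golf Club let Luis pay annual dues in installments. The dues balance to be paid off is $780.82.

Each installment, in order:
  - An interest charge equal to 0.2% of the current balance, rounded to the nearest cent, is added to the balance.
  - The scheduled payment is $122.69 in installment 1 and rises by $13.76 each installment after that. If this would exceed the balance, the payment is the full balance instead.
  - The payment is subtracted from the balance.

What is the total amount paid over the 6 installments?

# | Opening | Interest | Payment | End bal
1 | $780.82 | $1.56 | $122.69 | $659.69
2 | $659.69 | $1.32 | $136.45 | $524.56
3 | $524.56 | $1.05 | $150.21 | $375.40
4 | $375.40 | $0.75 | $163.97 | $212.18
5 | $212.18 | $0.42 | $177.73 | $34.87
6 | $34.87 | $0.07 | $34.94 | $0.00
Total paid: $785.99

$785.99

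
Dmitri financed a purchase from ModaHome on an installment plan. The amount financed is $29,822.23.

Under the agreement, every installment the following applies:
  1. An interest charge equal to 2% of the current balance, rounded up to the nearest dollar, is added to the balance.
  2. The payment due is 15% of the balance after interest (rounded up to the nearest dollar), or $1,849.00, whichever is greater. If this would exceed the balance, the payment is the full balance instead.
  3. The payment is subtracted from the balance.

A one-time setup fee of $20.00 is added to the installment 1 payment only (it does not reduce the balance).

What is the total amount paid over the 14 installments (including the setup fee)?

# | Opening | Interest | Payment | Fee | End bal
1 | $29,822.23 | $597.00 | $4,563.00 | $20.00 | $25,856.23
2 | $25,856.23 | $518.00 | $3,957.00 | — | $22,417.23
3 | $22,417.23 | $449.00 | $3,430.00 | — | $19,436.23
4 | $19,436.23 | $389.00 | $2,974.00 | — | $16,851.23
5 | $16,851.23 | $338.00 | $2,579.00 | — | $14,610.23
6 | $14,610.23 | $293.00 | $2,236.00 | — | $12,667.23
7 | $12,667.23 | $254.00 | $1,939.00 | — | $10,982.23
8 | $10,982.23 | $220.00 | $1,849.00 | — | $9,353.23
9 | $9,353.23 | $188.00 | $1,849.00 | — | $7,692.23
10 | $7,692.23 | $154.00 | $1,849.00 | — | $5,997.23
11 | $5,997.23 | $120.00 | $1,849.00 | — | $4,268.23
12 | $4,268.23 | $86.00 | $1,849.00 | — | $2,505.23
13 | $2,505.23 | $51.00 | $1,849.00 | — | $707.23
14 | $707.23 | $15.00 | $722.23 | — | $0.00
Total paid: $33,514.23

$33,514.23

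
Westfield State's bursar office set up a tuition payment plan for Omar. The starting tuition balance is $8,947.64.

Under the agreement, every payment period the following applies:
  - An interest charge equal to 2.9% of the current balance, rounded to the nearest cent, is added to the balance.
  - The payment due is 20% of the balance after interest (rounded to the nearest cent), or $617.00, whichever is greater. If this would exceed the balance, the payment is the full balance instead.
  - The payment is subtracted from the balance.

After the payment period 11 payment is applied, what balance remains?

$0.00

Payment period 1: $8,947.64 +$259.48 interest = $9,207.12; pay $1,841.42 → $7,365.70
Payment period 2: $7,365.70 +$213.61 interest = $7,579.31; pay $1,515.86 → $6,063.45
Payment period 3: $6,063.45 +$175.84 interest = $6,239.29; pay $1,247.86 → $4,991.43
Payment period 4: $4,991.43 +$144.75 interest = $5,136.18; pay $1,027.24 → $4,108.94
Payment period 5: $4,108.94 +$119.16 interest = $4,228.10; pay $845.62 → $3,382.48
Payment period 6: $3,382.48 +$98.09 interest = $3,480.57; pay $696.11 → $2,784.46
Payment period 7: $2,784.46 +$80.75 interest = $2,865.21; pay $617.00 → $2,248.21
Payment period 8: $2,248.21 +$65.20 interest = $2,313.41; pay $617.00 → $1,696.41
Payment period 9: $1,696.41 +$49.20 interest = $1,745.61; pay $617.00 → $1,128.61
Payment period 10: $1,128.61 +$32.73 interest = $1,161.34; pay $617.00 → $544.34
Payment period 11: $544.34 +$15.79 interest = $560.13; pay $560.13 → $0.00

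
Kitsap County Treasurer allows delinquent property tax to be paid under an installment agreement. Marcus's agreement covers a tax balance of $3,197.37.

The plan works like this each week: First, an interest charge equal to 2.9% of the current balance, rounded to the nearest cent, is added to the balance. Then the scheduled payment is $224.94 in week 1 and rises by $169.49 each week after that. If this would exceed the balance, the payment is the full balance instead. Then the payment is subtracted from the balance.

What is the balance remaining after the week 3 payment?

Week 1: $3,197.37 +$92.72 interest = $3,290.09; pay $224.94 → $3,065.15
Week 2: $3,065.15 +$88.89 interest = $3,154.04; pay $394.43 → $2,759.61
Week 3: $2,759.61 +$80.03 interest = $2,839.64; pay $563.92 → $2,275.72

$2,275.72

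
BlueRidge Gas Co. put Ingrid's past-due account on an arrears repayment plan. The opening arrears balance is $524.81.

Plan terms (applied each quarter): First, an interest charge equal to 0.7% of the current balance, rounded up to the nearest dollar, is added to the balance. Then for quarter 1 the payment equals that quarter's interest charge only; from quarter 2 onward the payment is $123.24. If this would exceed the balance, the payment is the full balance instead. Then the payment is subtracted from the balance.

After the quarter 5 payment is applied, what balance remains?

$42.85

Quarter 1: opening $524.81; interest $4.00 → $528.81; payment $4.00; balance $524.81
Quarter 2: opening $524.81; interest $4.00 → $528.81; payment $123.24; balance $405.57
Quarter 3: opening $405.57; interest $3.00 → $408.57; payment $123.24; balance $285.33
Quarter 4: opening $285.33; interest $2.00 → $287.33; payment $123.24; balance $164.09
Quarter 5: opening $164.09; interest $2.00 → $166.09; payment $123.24; balance $42.85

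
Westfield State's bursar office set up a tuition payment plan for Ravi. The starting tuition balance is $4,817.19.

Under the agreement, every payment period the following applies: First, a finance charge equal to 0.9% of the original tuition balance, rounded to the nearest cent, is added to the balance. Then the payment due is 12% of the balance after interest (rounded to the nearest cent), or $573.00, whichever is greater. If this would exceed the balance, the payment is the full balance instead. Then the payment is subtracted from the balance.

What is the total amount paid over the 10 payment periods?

$5,250.69

Payment period 1: opening $4,817.19; interest $43.35 → $4,860.54; payment $583.26; balance $4,277.28
Payment period 2: opening $4,277.28; interest $43.35 → $4,320.63; payment $573.00; balance $3,747.63
Payment period 3: opening $3,747.63; interest $43.35 → $3,790.98; payment $573.00; balance $3,217.98
Payment period 4: opening $3,217.98; interest $43.35 → $3,261.33; payment $573.00; balance $2,688.33
Payment period 5: opening $2,688.33; interest $43.35 → $2,731.68; payment $573.00; balance $2,158.68
Payment period 6: opening $2,158.68; interest $43.35 → $2,202.03; payment $573.00; balance $1,629.03
Payment period 7: opening $1,629.03; interest $43.35 → $1,672.38; payment $573.00; balance $1,099.38
Payment period 8: opening $1,099.38; interest $43.35 → $1,142.73; payment $573.00; balance $569.73
Payment period 9: opening $569.73; interest $43.35 → $613.08; payment $573.00; balance $40.08
Payment period 10: opening $40.08; interest $43.35 → $83.43; payment $83.43; balance $0.00
Total paid: $5,250.69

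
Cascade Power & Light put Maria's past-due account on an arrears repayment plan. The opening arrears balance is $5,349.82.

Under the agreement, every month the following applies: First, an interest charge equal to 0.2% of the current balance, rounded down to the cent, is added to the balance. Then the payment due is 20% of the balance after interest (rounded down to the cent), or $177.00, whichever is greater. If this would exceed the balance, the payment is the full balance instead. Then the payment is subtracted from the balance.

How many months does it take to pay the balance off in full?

Month 1: $5,349.82 +$10.69 interest = $5,360.51; pay $1,072.10 → $4,288.41
Month 2: $4,288.41 +$8.57 interest = $4,296.98; pay $859.39 → $3,437.59
Month 3: $3,437.59 +$6.87 interest = $3,444.46; pay $688.89 → $2,755.57
Month 4: $2,755.57 +$5.51 interest = $2,761.08; pay $552.21 → $2,208.87
Month 5: $2,208.87 +$4.41 interest = $2,213.28; pay $442.65 → $1,770.63
Month 6: $1,770.63 +$3.54 interest = $1,774.17; pay $354.83 → $1,419.34
Month 7: $1,419.34 +$2.83 interest = $1,422.17; pay $284.43 → $1,137.74
Month 8: $1,137.74 +$2.27 interest = $1,140.01; pay $228.00 → $912.01
Month 9: $912.01 +$1.82 interest = $913.83; pay $182.76 → $731.07
Month 10: $731.07 +$1.46 interest = $732.53; pay $177.00 → $555.53
Month 11: $555.53 +$1.11 interest = $556.64; pay $177.00 → $379.64
Month 12: $379.64 +$0.75 interest = $380.39; pay $177.00 → $203.39
Month 13: $203.39 +$0.40 interest = $203.79; pay $177.00 → $26.79
Month 14: $26.79 +$0.05 interest = $26.84; pay $26.84 → $0.00
Balance reaches $0.00 in month 14.

14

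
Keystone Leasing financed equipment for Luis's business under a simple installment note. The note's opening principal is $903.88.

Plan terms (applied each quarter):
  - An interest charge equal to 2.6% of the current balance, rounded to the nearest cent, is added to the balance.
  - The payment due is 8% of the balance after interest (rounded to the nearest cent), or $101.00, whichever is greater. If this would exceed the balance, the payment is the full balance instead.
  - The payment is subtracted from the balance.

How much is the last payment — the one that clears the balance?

$32.47

Quarter 1: $903.88 +$23.50 interest = $927.38; pay $101.00 → $826.38
Quarter 2: $826.38 +$21.49 interest = $847.87; pay $101.00 → $746.87
Quarter 3: $746.87 +$19.42 interest = $766.29; pay $101.00 → $665.29
Quarter 4: $665.29 +$17.30 interest = $682.59; pay $101.00 → $581.59
Quarter 5: $581.59 +$15.12 interest = $596.71; pay $101.00 → $495.71
Quarter 6: $495.71 +$12.89 interest = $508.60; pay $101.00 → $407.60
Quarter 7: $407.60 +$10.60 interest = $418.20; pay $101.00 → $317.20
Quarter 8: $317.20 +$8.25 interest = $325.45; pay $101.00 → $224.45
Quarter 9: $224.45 +$5.84 interest = $230.29; pay $101.00 → $129.29
Quarter 10: $129.29 +$3.36 interest = $132.65; pay $101.00 → $31.65
Quarter 11: $31.65 +$0.82 interest = $32.47; pay $32.47 → $0.00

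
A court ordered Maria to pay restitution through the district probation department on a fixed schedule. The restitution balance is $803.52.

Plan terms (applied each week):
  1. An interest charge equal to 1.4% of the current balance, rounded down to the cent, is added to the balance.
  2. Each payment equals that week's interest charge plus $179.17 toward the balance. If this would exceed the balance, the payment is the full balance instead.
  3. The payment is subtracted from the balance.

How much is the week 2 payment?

# | Opening | Interest | Payment | End bal
1 | $803.52 | $11.24 | $190.41 | $624.35
2 | $624.35 | $8.74 | $187.91 | $445.18

$187.91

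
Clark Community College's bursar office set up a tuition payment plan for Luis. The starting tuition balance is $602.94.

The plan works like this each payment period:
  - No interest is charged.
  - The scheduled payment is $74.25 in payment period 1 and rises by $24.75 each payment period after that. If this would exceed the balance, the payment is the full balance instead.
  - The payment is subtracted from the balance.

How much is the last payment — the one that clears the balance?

Payment period 1: opening $602.94; payment $74.25; balance $528.69
Payment period 2: opening $528.69; payment $99.00; balance $429.69
Payment period 3: opening $429.69; payment $123.75; balance $305.94
Payment period 4: opening $305.94; payment $148.50; balance $157.44
Payment period 5: opening $157.44; payment $157.44; balance $0.00

$157.44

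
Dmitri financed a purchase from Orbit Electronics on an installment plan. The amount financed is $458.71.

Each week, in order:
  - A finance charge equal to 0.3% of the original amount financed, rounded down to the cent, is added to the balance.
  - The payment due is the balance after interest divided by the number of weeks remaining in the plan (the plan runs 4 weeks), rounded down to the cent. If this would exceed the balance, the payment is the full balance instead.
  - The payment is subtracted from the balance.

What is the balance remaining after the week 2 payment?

Week 1: opening $458.71; interest $1.37 → $460.08; payment $115.02; balance $345.06
Week 2: opening $345.06; interest $1.37 → $346.43; payment $115.47; balance $230.96

$230.96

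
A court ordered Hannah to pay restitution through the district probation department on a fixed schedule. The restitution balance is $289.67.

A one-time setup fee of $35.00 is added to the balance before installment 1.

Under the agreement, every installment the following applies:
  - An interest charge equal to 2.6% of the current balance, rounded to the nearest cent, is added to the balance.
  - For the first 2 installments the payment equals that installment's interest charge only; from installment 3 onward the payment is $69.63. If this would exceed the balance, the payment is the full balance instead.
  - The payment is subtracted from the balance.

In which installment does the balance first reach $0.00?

8

Installment 1: opening $324.67; interest $8.44 → $333.11; payment $8.44; balance $324.67
Installment 2: opening $324.67; interest $8.44 → $333.11; payment $8.44; balance $324.67
Installment 3: opening $324.67; interest $8.44 → $333.11; payment $69.63; balance $263.48
Installment 4: opening $263.48; interest $6.85 → $270.33; payment $69.63; balance $200.70
Installment 5: opening $200.70; interest $5.22 → $205.92; payment $69.63; balance $136.29
Installment 6: opening $136.29; interest $3.54 → $139.83; payment $69.63; balance $70.20
Installment 7: opening $70.20; interest $1.83 → $72.03; payment $69.63; balance $2.40
Installment 8: opening $2.40; interest $0.06 → $2.46; payment $2.46; balance $0.00
Balance reaches $0.00 in installment 8.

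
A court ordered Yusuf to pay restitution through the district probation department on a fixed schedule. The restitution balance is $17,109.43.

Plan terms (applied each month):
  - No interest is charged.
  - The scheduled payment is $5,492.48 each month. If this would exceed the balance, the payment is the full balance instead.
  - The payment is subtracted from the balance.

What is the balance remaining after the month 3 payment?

$631.99

Month 1: opening $17,109.43; payment $5,492.48; balance $11,616.95
Month 2: opening $11,616.95; payment $5,492.48; balance $6,124.47
Month 3: opening $6,124.47; payment $5,492.48; balance $631.99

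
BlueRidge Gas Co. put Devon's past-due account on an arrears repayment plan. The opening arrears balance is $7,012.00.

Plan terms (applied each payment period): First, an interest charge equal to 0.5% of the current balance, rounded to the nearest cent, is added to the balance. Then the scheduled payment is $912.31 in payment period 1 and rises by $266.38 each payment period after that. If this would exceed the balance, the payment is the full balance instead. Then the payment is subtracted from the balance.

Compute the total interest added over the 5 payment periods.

$117.85

# | Opening | Interest | Payment | End bal
1 | $7,012.00 | $35.06 | $912.31 | $6,134.75
2 | $6,134.75 | $30.67 | $1,178.69 | $4,986.73
3 | $4,986.73 | $24.93 | $1,445.07 | $3,566.59
4 | $3,566.59 | $17.83 | $1,711.45 | $1,872.97
5 | $1,872.97 | $9.36 | $1,882.33 | $0.00
Total interest: $35.06 + $30.67 + $24.93 + $17.83 + $9.36 = $117.85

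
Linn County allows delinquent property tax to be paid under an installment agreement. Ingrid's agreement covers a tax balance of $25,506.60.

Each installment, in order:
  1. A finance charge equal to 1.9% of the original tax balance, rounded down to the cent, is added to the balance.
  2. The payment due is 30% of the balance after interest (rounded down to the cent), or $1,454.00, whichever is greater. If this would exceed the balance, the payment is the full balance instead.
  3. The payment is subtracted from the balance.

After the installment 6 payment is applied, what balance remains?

$3,998.59

Installment 1: $25,506.60 +$484.62 interest = $25,991.22; pay $7,797.36 → $18,193.86
Installment 2: $18,193.86 +$484.62 interest = $18,678.48; pay $5,603.54 → $13,074.94
Installment 3: $13,074.94 +$484.62 interest = $13,559.56; pay $4,067.86 → $9,491.70
Installment 4: $9,491.70 +$484.62 interest = $9,976.32; pay $2,992.89 → $6,983.43
Installment 5: $6,983.43 +$484.62 interest = $7,468.05; pay $2,240.41 → $5,227.64
Installment 6: $5,227.64 +$484.62 interest = $5,712.26; pay $1,713.67 → $3,998.59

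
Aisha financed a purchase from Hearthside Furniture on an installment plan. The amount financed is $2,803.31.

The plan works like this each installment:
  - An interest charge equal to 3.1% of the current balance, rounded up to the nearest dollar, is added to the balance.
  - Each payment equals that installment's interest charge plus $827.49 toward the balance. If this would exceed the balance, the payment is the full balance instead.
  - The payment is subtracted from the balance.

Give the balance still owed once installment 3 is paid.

# | Opening | Interest | Payment | End bal
1 | $2,803.31 | $87.00 | $914.49 | $1,975.82
2 | $1,975.82 | $62.00 | $889.49 | $1,148.33
3 | $1,148.33 | $36.00 | $863.49 | $320.84

$320.84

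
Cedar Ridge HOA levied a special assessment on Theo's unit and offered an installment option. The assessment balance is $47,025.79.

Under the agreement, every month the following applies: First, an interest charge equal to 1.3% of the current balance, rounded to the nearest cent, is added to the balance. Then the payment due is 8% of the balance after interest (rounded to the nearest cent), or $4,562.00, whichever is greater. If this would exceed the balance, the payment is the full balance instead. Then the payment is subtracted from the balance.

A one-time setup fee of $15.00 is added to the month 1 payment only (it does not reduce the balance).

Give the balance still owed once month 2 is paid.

$39,073.11

Month 1: opening $47,025.79; interest $611.34 → $47,637.13; payment $4,562.00 (+ $15.00 fee); balance $43,075.13
Month 2: opening $43,075.13; interest $559.98 → $43,635.11; payment $4,562.00; balance $39,073.11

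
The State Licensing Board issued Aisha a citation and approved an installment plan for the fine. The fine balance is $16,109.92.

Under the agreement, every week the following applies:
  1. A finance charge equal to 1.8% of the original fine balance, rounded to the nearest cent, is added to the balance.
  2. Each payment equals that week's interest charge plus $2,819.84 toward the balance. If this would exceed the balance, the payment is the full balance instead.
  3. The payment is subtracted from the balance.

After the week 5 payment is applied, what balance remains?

$2,010.72

Week 1: $16,109.92 +$289.98 interest = $16,399.90; pay $3,109.82 → $13,290.08
Week 2: $13,290.08 +$289.98 interest = $13,580.06; pay $3,109.82 → $10,470.24
Week 3: $10,470.24 +$289.98 interest = $10,760.22; pay $3,109.82 → $7,650.40
Week 4: $7,650.40 +$289.98 interest = $7,940.38; pay $3,109.82 → $4,830.56
Week 5: $4,830.56 +$289.98 interest = $5,120.54; pay $3,109.82 → $2,010.72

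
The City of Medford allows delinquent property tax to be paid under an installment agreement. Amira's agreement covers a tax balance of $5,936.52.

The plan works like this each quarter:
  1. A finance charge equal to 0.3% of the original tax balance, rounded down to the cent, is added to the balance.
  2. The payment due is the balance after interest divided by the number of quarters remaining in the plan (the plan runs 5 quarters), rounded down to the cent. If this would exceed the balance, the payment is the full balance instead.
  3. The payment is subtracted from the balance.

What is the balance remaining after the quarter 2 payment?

$3,585.95

Quarter 1: opening $5,936.52; interest $17.80 → $5,954.32; payment $1,190.86; balance $4,763.46
Quarter 2: opening $4,763.46; interest $17.80 → $4,781.26; payment $1,195.31; balance $3,585.95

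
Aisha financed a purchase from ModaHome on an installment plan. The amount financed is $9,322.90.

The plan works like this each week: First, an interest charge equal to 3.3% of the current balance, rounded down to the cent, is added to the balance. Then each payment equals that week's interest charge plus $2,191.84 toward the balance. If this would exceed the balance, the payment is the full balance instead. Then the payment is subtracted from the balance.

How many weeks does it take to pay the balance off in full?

Week 1: $9,322.90 +$307.65 interest = $9,630.55; pay $2,499.49 → $7,131.06
Week 2: $7,131.06 +$235.32 interest = $7,366.38; pay $2,427.16 → $4,939.22
Week 3: $4,939.22 +$162.99 interest = $5,102.21; pay $2,354.83 → $2,747.38
Week 4: $2,747.38 +$90.66 interest = $2,838.04; pay $2,282.50 → $555.54
Week 5: $555.54 +$18.33 interest = $573.87; pay $573.87 → $0.00
Balance reaches $0.00 in week 5.

5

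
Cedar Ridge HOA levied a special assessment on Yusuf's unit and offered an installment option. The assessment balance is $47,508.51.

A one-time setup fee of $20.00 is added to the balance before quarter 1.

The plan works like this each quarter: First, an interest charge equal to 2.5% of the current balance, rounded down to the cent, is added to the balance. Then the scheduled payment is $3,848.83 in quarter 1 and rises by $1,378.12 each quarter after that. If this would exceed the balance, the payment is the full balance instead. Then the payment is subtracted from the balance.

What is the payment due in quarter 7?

$9,388.23

# | Opening | Interest | Payment | End bal
1 | $47,528.51 | $1,188.21 | $3,848.83 | $44,867.89
2 | $44,867.89 | $1,121.69 | $5,226.95 | $40,762.63
3 | $40,762.63 | $1,019.06 | $6,605.07 | $35,176.62
4 | $35,176.62 | $879.41 | $7,983.19 | $28,072.84
5 | $28,072.84 | $701.82 | $9,361.31 | $19,413.35
6 | $19,413.35 | $485.33 | $10,739.43 | $9,159.25
7 | $9,159.25 | $228.98 | $9,388.23 | $0.00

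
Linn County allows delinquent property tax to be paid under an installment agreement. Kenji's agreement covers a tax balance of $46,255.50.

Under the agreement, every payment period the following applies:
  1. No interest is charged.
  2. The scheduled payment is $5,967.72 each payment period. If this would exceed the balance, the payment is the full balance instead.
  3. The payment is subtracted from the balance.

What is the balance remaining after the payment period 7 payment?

Payment period 1: opening $46,255.50; payment $5,967.72; balance $40,287.78
Payment period 2: opening $40,287.78; payment $5,967.72; balance $34,320.06
Payment period 3: opening $34,320.06; payment $5,967.72; balance $28,352.34
Payment period 4: opening $28,352.34; payment $5,967.72; balance $22,384.62
Payment period 5: opening $22,384.62; payment $5,967.72; balance $16,416.90
Payment period 6: opening $16,416.90; payment $5,967.72; balance $10,449.18
Payment period 7: opening $10,449.18; payment $5,967.72; balance $4,481.46

$4,481.46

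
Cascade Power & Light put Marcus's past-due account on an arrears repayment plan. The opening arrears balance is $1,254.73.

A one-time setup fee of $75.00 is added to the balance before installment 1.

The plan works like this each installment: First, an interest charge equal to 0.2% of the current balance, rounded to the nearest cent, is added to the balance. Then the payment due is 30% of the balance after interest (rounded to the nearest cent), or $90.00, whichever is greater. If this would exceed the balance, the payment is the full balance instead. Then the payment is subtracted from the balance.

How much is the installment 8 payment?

Installment 1: opening $1,329.73; interest $2.66 → $1,332.39; payment $399.72; balance $932.67
Installment 2: opening $932.67; interest $1.87 → $934.54; payment $280.36; balance $654.18
Installment 3: opening $654.18; interest $1.31 → $655.49; payment $196.65; balance $458.84
Installment 4: opening $458.84; interest $0.92 → $459.76; payment $137.93; balance $321.83
Installment 5: opening $321.83; interest $0.64 → $322.47; payment $96.74; balance $225.73
Installment 6: opening $225.73; interest $0.45 → $226.18; payment $90.00; balance $136.18
Installment 7: opening $136.18; interest $0.27 → $136.45; payment $90.00; balance $46.45
Installment 8: opening $46.45; interest $0.09 → $46.54; payment $46.54; balance $0.00

$46.54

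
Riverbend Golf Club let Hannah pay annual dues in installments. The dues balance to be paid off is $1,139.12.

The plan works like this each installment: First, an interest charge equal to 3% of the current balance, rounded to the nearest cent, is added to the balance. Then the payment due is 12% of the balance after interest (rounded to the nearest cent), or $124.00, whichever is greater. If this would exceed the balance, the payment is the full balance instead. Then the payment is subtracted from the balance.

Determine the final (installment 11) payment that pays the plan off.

# | Opening | Interest | Payment | End bal
1 | $1,139.12 | $34.17 | $140.79 | $1,032.50
2 | $1,032.50 | $30.98 | $127.62 | $935.86
3 | $935.86 | $28.08 | $124.00 | $839.94
4 | $839.94 | $25.20 | $124.00 | $741.14
5 | $741.14 | $22.23 | $124.00 | $639.37
6 | $639.37 | $19.18 | $124.00 | $534.55
7 | $534.55 | $16.04 | $124.00 | $426.59
8 | $426.59 | $12.80 | $124.00 | $315.39
9 | $315.39 | $9.46 | $124.00 | $200.85
10 | $200.85 | $6.03 | $124.00 | $82.88
11 | $82.88 | $2.49 | $85.37 | $0.00

$85.37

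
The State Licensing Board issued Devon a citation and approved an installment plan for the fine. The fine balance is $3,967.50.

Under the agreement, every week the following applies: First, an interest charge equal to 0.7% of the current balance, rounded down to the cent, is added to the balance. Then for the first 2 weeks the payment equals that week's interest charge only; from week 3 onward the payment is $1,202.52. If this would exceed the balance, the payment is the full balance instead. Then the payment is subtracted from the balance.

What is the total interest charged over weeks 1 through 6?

$117.03

# | Opening | Interest | Payment | End bal
1 | $3,967.50 | $27.77 | $27.77 | $3,967.50
2 | $3,967.50 | $27.77 | $27.77 | $3,967.50
3 | $3,967.50 | $27.77 | $1,202.52 | $2,792.75
4 | $2,792.75 | $19.54 | $1,202.52 | $1,609.77
5 | $1,609.77 | $11.26 | $1,202.52 | $418.51
6 | $418.51 | $2.92 | $421.43 | $0.00
Total interest: $27.77 + $27.77 + $27.77 + $19.54 + $11.26 + $2.92 = $117.03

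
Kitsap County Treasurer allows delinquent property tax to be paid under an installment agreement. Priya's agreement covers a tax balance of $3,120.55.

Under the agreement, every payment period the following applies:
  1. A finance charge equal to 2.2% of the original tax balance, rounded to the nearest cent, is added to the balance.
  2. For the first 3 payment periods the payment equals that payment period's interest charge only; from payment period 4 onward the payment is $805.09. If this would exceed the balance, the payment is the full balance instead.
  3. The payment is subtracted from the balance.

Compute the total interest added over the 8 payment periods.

# | Opening | Interest | Payment | End bal
1 | $3,120.55 | $68.65 | $68.65 | $3,120.55
2 | $3,120.55 | $68.65 | $68.65 | $3,120.55
3 | $3,120.55 | $68.65 | $68.65 | $3,120.55
4 | $3,120.55 | $68.65 | $805.09 | $2,384.11
5 | $2,384.11 | $68.65 | $805.09 | $1,647.67
6 | $1,647.67 | $68.65 | $805.09 | $911.23
7 | $911.23 | $68.65 | $805.09 | $174.79
8 | $174.79 | $68.65 | $243.44 | $0.00
Total interest: $68.65 + $68.65 + $68.65 + $68.65 + $68.65 + $68.65 + $68.65 + $68.65 = $549.20

$549.20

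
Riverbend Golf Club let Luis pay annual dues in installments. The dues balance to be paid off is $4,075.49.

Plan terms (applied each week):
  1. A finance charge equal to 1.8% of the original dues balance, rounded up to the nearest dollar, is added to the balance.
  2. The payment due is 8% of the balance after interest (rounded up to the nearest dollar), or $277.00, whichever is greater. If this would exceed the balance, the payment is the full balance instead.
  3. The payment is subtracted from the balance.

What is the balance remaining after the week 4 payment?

# | Opening | Interest | Payment | End bal
1 | $4,075.49 | $74.00 | $332.00 | $3,817.49
2 | $3,817.49 | $74.00 | $312.00 | $3,579.49
3 | $3,579.49 | $74.00 | $293.00 | $3,360.49
4 | $3,360.49 | $74.00 | $277.00 | $3,157.49

$3,157.49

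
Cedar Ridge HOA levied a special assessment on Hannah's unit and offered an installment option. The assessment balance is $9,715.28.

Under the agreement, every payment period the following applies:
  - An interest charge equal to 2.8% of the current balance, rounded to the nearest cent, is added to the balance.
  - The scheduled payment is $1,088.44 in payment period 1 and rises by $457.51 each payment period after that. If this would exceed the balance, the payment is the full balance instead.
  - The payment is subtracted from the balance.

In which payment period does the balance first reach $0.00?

# | Opening | Interest | Payment | End bal
1 | $9,715.28 | $272.03 | $1,088.44 | $8,898.87
2 | $8,898.87 | $249.17 | $1,545.95 | $7,602.09
3 | $7,602.09 | $212.86 | $2,003.46 | $5,811.49
4 | $5,811.49 | $162.72 | $2,460.97 | $3,513.24
5 | $3,513.24 | $98.37 | $2,918.48 | $693.13
6 | $693.13 | $19.41 | $712.54 | $0.00
Balance reaches $0.00 in payment period 6.

6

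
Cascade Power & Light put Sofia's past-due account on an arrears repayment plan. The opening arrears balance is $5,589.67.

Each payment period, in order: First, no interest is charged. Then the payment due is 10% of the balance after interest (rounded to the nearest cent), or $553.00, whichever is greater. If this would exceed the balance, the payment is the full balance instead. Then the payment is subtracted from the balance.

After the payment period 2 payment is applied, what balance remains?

$4,477.70

# | Opening | Payment | End bal
1 | $5,589.67 | $558.97 | $5,030.70
2 | $5,030.70 | $553.00 | $4,477.70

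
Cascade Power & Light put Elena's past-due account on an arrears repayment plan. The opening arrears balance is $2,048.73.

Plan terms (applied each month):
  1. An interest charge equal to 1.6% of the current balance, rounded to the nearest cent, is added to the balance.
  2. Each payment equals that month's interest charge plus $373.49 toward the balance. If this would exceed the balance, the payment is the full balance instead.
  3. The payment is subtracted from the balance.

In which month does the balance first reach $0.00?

6

Month 1: $2,048.73 +$32.78 interest = $2,081.51; pay $406.27 → $1,675.24
Month 2: $1,675.24 +$26.80 interest = $1,702.04; pay $400.29 → $1,301.75
Month 3: $1,301.75 +$20.83 interest = $1,322.58; pay $394.32 → $928.26
Month 4: $928.26 +$14.85 interest = $943.11; pay $388.34 → $554.77
Month 5: $554.77 +$8.88 interest = $563.65; pay $382.37 → $181.28
Month 6: $181.28 +$2.90 interest = $184.18; pay $184.18 → $0.00
Balance reaches $0.00 in month 6.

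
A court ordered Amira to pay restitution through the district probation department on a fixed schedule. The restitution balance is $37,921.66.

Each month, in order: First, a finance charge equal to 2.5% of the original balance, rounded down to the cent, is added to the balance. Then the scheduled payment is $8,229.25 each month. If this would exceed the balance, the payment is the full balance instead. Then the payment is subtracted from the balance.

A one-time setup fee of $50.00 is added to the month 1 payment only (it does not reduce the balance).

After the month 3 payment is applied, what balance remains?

# | Opening | Interest | Payment | Fee | End bal
1 | $37,921.66 | $948.04 | $8,229.25 | $50.00 | $30,640.45
2 | $30,640.45 | $948.04 | $8,229.25 | — | $23,359.24
3 | $23,359.24 | $948.04 | $8,229.25 | — | $16,078.03

$16,078.03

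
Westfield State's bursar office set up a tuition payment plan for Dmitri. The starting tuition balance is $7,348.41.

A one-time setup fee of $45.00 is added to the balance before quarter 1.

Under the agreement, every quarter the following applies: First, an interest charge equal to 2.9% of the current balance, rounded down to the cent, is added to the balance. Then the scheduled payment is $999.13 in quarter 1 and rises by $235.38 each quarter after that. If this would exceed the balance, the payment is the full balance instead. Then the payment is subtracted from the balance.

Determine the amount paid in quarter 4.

$1,705.27

Quarter 1: $7,393.41 +$214.40 interest = $7,607.81; pay $999.13 → $6,608.68
Quarter 2: $6,608.68 +$191.65 interest = $6,800.33; pay $1,234.51 → $5,565.82
Quarter 3: $5,565.82 +$161.40 interest = $5,727.22; pay $1,469.89 → $4,257.33
Quarter 4: $4,257.33 +$123.46 interest = $4,380.79; pay $1,705.27 → $2,675.52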